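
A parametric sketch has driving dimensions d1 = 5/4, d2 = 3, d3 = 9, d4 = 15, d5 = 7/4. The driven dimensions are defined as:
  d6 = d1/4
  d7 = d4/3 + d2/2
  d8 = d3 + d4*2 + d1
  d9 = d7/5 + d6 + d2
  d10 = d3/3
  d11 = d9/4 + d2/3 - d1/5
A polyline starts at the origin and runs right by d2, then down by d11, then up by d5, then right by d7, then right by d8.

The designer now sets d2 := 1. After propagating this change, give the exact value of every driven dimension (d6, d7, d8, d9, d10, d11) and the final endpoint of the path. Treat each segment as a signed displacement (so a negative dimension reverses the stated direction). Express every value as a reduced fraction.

Apply edit: d2 := 1
  d6 = d1/4 = 5/16
  d7 = d4/3 + d2/2 = 11/2
  d8 = d3 + d4*2 + d1 = 161/4
  d9 = d7/5 + d6 + d2 = 193/80
  d10 = d3/3 = 3
  d11 = d9/4 + d2/3 - d1/5 = 659/960
Walk from origin (0, 0):
  seg 1: right by d2 = 1 → (1, 0)
  seg 2: down by d11 = 659/960 → (1, -659/960)
  seg 3: up by d5 = 7/4 → (1, 1021/960)
  seg 4: right by d7 = 11/2 → (13/2, 1021/960)
  seg 5: right by d8 = 161/4 → (187/4, 1021/960)

d6 = 5/16
d7 = 11/2
d8 = 161/4
d9 = 193/80
d10 = 3
d11 = 659/960
endpoint = (187/4, 1021/960)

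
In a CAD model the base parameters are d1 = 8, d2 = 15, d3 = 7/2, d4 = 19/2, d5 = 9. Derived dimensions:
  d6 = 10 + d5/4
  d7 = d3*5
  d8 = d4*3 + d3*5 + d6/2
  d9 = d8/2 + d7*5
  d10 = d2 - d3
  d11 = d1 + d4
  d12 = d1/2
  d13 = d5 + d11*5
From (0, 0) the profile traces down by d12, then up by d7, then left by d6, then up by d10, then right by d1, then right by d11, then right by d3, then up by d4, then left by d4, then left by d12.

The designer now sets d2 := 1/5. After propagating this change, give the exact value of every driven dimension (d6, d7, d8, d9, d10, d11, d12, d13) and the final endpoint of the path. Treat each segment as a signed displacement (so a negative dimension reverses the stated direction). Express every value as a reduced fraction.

d6 = 49/4
d7 = 35/2
d8 = 417/8
d9 = 1817/16
d10 = -33/10
d11 = 35/2
d12 = 4
d13 = 193/2
endpoint = (13/4, 197/10)

Apply edit: d2 := 1/5
  d6 = 10 + d5/4 = 49/4
  d7 = d3*5 = 35/2
  d8 = d4*3 + d3*5 + d6/2 = 417/8
  d9 = d8/2 + d7*5 = 1817/16
  d10 = d2 - d3 = -33/10
  d11 = d1 + d4 = 35/2
  d12 = d1/2 = 4
  d13 = d5 + d11*5 = 193/2
Walk from origin (0, 0):
  seg 1: down by d12 = 4 → (0, -4)
  seg 2: up by d7 = 35/2 → (0, 27/2)
  seg 3: left by d6 = 49/4 → (-49/4, 27/2)
  seg 4: up by d10 = -33/10 → (-49/4, 51/5)
  seg 5: right by d1 = 8 → (-17/4, 51/5)
  seg 6: right by d11 = 35/2 → (53/4, 51/5)
  seg 7: right by d3 = 7/2 → (67/4, 51/5)
  seg 8: up by d4 = 19/2 → (67/4, 197/10)
  seg 9: left by d4 = 19/2 → (29/4, 197/10)
  seg 10: left by d12 = 4 → (13/4, 197/10)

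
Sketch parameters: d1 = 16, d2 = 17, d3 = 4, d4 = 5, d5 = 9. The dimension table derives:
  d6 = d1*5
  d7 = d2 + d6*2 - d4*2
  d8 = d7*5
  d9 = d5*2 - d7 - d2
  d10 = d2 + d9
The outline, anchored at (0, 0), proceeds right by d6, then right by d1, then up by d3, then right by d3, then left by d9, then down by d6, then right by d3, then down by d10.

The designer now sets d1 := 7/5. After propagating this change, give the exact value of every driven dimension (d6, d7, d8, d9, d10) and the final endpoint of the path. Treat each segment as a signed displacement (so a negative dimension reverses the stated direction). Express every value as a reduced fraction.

d6 = 7
d7 = 21
d8 = 105
d9 = -20
d10 = -3
endpoint = (182/5, 0)

Apply edit: d1 := 7/5
  d6 = d1*5 = 7
  d7 = d2 + d6*2 - d4*2 = 21
  d8 = d7*5 = 105
  d9 = d5*2 - d7 - d2 = -20
  d10 = d2 + d9 = -3
Walk from origin (0, 0):
  seg 1: right by d6 = 7 → (7, 0)
  seg 2: right by d1 = 7/5 → (42/5, 0)
  seg 3: up by d3 = 4 → (42/5, 4)
  seg 4: right by d3 = 4 → (62/5, 4)
  seg 5: left by d9 = -20 → (162/5, 4)
  seg 6: down by d6 = 7 → (162/5, -3)
  seg 7: right by d3 = 4 → (182/5, -3)
  seg 8: down by d10 = -3 → (182/5, 0)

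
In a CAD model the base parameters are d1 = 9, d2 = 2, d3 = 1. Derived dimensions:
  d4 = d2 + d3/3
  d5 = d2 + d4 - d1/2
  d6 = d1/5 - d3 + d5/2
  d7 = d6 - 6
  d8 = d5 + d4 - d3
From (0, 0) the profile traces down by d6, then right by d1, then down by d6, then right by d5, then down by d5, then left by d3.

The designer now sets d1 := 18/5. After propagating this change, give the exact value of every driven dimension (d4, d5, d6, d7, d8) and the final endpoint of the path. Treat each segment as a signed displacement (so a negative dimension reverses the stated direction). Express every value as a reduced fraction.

d4 = 7/3
d5 = 38/15
d6 = 74/75
d7 = -376/75
d8 = 58/15
endpoint = (77/15, -338/75)

Apply edit: d1 := 18/5
  d4 = d2 + d3/3 = 7/3
  d5 = d2 + d4 - d1/2 = 38/15
  d6 = d1/5 - d3 + d5/2 = 74/75
  d7 = d6 - 6 = -376/75
  d8 = d5 + d4 - d3 = 58/15
Walk from origin (0, 0):
  seg 1: down by d6 = 74/75 → (0, -74/75)
  seg 2: right by d1 = 18/5 → (18/5, -74/75)
  seg 3: down by d6 = 74/75 → (18/5, -148/75)
  seg 4: right by d5 = 38/15 → (92/15, -148/75)
  seg 5: down by d5 = 38/15 → (92/15, -338/75)
  seg 6: left by d3 = 1 → (77/15, -338/75)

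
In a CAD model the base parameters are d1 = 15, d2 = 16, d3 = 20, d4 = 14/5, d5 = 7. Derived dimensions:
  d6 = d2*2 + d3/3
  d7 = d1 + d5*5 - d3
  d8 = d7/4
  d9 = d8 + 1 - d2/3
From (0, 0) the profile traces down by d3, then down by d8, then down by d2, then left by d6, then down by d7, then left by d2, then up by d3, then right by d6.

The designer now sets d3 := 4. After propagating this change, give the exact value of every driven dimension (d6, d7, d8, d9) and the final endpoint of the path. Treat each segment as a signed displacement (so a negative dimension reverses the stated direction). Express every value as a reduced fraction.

Apply edit: d3 := 4
  d6 = d2*2 + d3/3 = 100/3
  d7 = d1 + d5*5 - d3 = 46
  d8 = d7/4 = 23/2
  d9 = d8 + 1 - d2/3 = 43/6
Walk from origin (0, 0):
  seg 1: down by d3 = 4 → (0, -4)
  seg 2: down by d8 = 23/2 → (0, -31/2)
  seg 3: down by d2 = 16 → (0, -63/2)
  seg 4: left by d6 = 100/3 → (-100/3, -63/2)
  seg 5: down by d7 = 46 → (-100/3, -155/2)
  seg 6: left by d2 = 16 → (-148/3, -155/2)
  seg 7: up by d3 = 4 → (-148/3, -147/2)
  seg 8: right by d6 = 100/3 → (-16, -147/2)

d6 = 100/3
d7 = 46
d8 = 23/2
d9 = 43/6
endpoint = (-16, -147/2)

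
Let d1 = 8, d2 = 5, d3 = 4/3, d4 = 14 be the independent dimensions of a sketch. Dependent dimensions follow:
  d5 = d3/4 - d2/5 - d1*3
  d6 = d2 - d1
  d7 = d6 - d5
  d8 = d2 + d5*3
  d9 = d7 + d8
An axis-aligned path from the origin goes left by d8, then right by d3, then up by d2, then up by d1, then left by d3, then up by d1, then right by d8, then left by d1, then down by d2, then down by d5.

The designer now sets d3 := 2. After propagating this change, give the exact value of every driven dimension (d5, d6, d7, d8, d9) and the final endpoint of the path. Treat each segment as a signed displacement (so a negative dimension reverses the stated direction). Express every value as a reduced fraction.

Apply edit: d3 := 2
  d5 = d3/4 - d2/5 - d1*3 = -49/2
  d6 = d2 - d1 = -3
  d7 = d6 - d5 = 43/2
  d8 = d2 + d5*3 = -137/2
  d9 = d7 + d8 = -47
Walk from origin (0, 0):
  seg 1: left by d8 = -137/2 → (137/2, 0)
  seg 2: right by d3 = 2 → (141/2, 0)
  seg 3: up by d2 = 5 → (141/2, 5)
  seg 4: up by d1 = 8 → (141/2, 13)
  seg 5: left by d3 = 2 → (137/2, 13)
  seg 6: up by d1 = 8 → (137/2, 21)
  seg 7: right by d8 = -137/2 → (0, 21)
  seg 8: left by d1 = 8 → (-8, 21)
  seg 9: down by d2 = 5 → (-8, 16)
  seg 10: down by d5 = -49/2 → (-8, 81/2)

d5 = -49/2
d6 = -3
d7 = 43/2
d8 = -137/2
d9 = -47
endpoint = (-8, 81/2)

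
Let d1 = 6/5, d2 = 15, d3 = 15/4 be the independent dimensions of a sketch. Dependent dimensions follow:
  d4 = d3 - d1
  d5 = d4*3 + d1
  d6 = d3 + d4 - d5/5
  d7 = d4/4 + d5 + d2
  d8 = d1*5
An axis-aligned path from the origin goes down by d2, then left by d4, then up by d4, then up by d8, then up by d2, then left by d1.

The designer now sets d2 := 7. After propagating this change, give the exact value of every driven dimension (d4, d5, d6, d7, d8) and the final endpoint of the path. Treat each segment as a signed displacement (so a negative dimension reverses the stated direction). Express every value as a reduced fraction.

Apply edit: d2 := 7
  d4 = d3 - d1 = 51/20
  d5 = d4*3 + d1 = 177/20
  d6 = d3 + d4 - d5/5 = 453/100
  d7 = d4/4 + d5 + d2 = 1319/80
  d8 = d1*5 = 6
Walk from origin (0, 0):
  seg 1: down by d2 = 7 → (0, -7)
  seg 2: left by d4 = 51/20 → (-51/20, -7)
  seg 3: up by d4 = 51/20 → (-51/20, -89/20)
  seg 4: up by d8 = 6 → (-51/20, 31/20)
  seg 5: up by d2 = 7 → (-51/20, 171/20)
  seg 6: left by d1 = 6/5 → (-15/4, 171/20)

d4 = 51/20
d5 = 177/20
d6 = 453/100
d7 = 1319/80
d8 = 6
endpoint = (-15/4, 171/20)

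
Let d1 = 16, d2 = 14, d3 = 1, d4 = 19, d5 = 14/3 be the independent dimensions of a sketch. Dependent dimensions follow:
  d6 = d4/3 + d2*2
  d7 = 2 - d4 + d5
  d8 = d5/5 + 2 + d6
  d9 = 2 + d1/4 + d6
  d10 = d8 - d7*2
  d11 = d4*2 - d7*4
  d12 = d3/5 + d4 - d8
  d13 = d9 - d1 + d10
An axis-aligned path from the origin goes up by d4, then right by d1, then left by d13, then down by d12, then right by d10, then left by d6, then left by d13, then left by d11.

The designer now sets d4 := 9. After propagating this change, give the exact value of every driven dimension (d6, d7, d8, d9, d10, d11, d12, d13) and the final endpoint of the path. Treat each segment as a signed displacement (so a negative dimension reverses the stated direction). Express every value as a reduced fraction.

d6 = 31
d7 = -7/3
d8 = 509/15
d9 = 37
d10 = 193/5
d11 = 82/3
d12 = -371/15
d13 = 298/5
endpoint = (-1844/15, 506/15)

Apply edit: d4 := 9
  d6 = d4/3 + d2*2 = 31
  d7 = 2 - d4 + d5 = -7/3
  d8 = d5/5 + 2 + d6 = 509/15
  d9 = 2 + d1/4 + d6 = 37
  d10 = d8 - d7*2 = 193/5
  d11 = d4*2 - d7*4 = 82/3
  d12 = d3/5 + d4 - d8 = -371/15
  d13 = d9 - d1 + d10 = 298/5
Walk from origin (0, 0):
  seg 1: up by d4 = 9 → (0, 9)
  seg 2: right by d1 = 16 → (16, 9)
  seg 3: left by d13 = 298/5 → (-218/5, 9)
  seg 4: down by d12 = -371/15 → (-218/5, 506/15)
  seg 5: right by d10 = 193/5 → (-5, 506/15)
  seg 6: left by d6 = 31 → (-36, 506/15)
  seg 7: left by d13 = 298/5 → (-478/5, 506/15)
  seg 8: left by d11 = 82/3 → (-1844/15, 506/15)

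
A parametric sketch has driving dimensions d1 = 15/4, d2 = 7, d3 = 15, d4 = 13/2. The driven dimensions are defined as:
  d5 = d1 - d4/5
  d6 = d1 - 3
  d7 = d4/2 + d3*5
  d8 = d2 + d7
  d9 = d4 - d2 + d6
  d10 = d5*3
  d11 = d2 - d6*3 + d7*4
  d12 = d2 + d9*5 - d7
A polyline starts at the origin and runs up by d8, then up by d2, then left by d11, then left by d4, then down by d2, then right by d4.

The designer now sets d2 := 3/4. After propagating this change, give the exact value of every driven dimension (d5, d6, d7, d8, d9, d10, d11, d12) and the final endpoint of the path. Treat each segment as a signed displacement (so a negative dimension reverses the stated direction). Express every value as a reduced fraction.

Apply edit: d2 := 3/4
  d5 = d1 - d4/5 = 49/20
  d6 = d1 - 3 = 3/4
  d7 = d4/2 + d3*5 = 313/4
  d8 = d2 + d7 = 79
  d9 = d4 - d2 + d6 = 13/2
  d10 = d5*3 = 147/20
  d11 = d2 - d6*3 + d7*4 = 623/2
  d12 = d2 + d9*5 - d7 = -45
Walk from origin (0, 0):
  seg 1: up by d8 = 79 → (0, 79)
  seg 2: up by d2 = 3/4 → (0, 319/4)
  seg 3: left by d11 = 623/2 → (-623/2, 319/4)
  seg 4: left by d4 = 13/2 → (-318, 319/4)
  seg 5: down by d2 = 3/4 → (-318, 79)
  seg 6: right by d4 = 13/2 → (-623/2, 79)

d5 = 49/20
d6 = 3/4
d7 = 313/4
d8 = 79
d9 = 13/2
d10 = 147/20
d11 = 623/2
d12 = -45
endpoint = (-623/2, 79)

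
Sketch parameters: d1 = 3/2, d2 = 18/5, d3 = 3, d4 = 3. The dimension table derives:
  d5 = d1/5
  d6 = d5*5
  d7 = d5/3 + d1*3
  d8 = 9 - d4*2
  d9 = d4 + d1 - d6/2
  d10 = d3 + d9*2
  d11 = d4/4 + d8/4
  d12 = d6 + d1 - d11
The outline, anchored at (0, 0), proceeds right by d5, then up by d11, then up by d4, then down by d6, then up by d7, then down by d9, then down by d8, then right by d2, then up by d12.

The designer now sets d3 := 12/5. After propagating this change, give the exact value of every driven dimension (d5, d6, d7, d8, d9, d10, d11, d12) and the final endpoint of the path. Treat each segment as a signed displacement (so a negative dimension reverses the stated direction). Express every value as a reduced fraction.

d5 = 3/10
d6 = 3/2
d7 = 23/5
d8 = 3
d9 = 15/4
d10 = 99/10
d11 = 3/2
d12 = 3/2
endpoint = (39/10, 47/20)

Apply edit: d3 := 12/5
  d5 = d1/5 = 3/10
  d6 = d5*5 = 3/2
  d7 = d5/3 + d1*3 = 23/5
  d8 = 9 - d4*2 = 3
  d9 = d4 + d1 - d6/2 = 15/4
  d10 = d3 + d9*2 = 99/10
  d11 = d4/4 + d8/4 = 3/2
  d12 = d6 + d1 - d11 = 3/2
Walk from origin (0, 0):
  seg 1: right by d5 = 3/10 → (3/10, 0)
  seg 2: up by d11 = 3/2 → (3/10, 3/2)
  seg 3: up by d4 = 3 → (3/10, 9/2)
  seg 4: down by d6 = 3/2 → (3/10, 3)
  seg 5: up by d7 = 23/5 → (3/10, 38/5)
  seg 6: down by d9 = 15/4 → (3/10, 77/20)
  seg 7: down by d8 = 3 → (3/10, 17/20)
  seg 8: right by d2 = 18/5 → (39/10, 17/20)
  seg 9: up by d12 = 3/2 → (39/10, 47/20)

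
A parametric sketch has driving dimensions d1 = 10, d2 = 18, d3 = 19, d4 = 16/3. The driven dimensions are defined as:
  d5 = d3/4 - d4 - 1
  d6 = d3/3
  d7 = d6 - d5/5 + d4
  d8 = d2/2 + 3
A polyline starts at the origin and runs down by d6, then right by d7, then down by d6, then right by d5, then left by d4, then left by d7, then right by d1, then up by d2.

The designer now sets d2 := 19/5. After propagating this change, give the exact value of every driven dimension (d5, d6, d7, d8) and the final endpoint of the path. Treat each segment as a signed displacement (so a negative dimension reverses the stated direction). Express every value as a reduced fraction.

Apply edit: d2 := 19/5
  d5 = d3/4 - d4 - 1 = -19/12
  d6 = d3/3 = 19/3
  d7 = d6 - d5/5 + d4 = 719/60
  d8 = d2/2 + 3 = 49/10
Walk from origin (0, 0):
  seg 1: down by d6 = 19/3 → (0, -19/3)
  seg 2: right by d7 = 719/60 → (719/60, -19/3)
  seg 3: down by d6 = 19/3 → (719/60, -38/3)
  seg 4: right by d5 = -19/12 → (52/5, -38/3)
  seg 5: left by d4 = 16/3 → (76/15, -38/3)
  seg 6: left by d7 = 719/60 → (-83/12, -38/3)
  seg 7: right by d1 = 10 → (37/12, -38/3)
  seg 8: up by d2 = 19/5 → (37/12, -133/15)

d5 = -19/12
d6 = 19/3
d7 = 719/60
d8 = 49/10
endpoint = (37/12, -133/15)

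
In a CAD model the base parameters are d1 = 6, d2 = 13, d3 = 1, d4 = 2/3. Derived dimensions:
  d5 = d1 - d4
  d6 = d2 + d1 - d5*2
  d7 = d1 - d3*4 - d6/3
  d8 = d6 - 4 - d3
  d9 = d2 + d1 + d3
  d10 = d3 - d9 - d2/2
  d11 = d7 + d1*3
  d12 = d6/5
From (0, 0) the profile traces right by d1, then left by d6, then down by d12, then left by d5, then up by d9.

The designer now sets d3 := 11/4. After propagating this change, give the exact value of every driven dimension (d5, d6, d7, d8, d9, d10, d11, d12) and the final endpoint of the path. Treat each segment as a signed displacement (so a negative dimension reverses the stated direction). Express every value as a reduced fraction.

Apply edit: d3 := 11/4
  d5 = d1 - d4 = 16/3
  d6 = d2 + d1 - d5*2 = 25/3
  d7 = d1 - d3*4 - d6/3 = -70/9
  d8 = d6 - 4 - d3 = 19/12
  d9 = d2 + d1 + d3 = 87/4
  d10 = d3 - d9 - d2/2 = -51/2
  d11 = d7 + d1*3 = 92/9
  d12 = d6/5 = 5/3
Walk from origin (0, 0):
  seg 1: right by d1 = 6 → (6, 0)
  seg 2: left by d6 = 25/3 → (-7/3, 0)
  seg 3: down by d12 = 5/3 → (-7/3, -5/3)
  seg 4: left by d5 = 16/3 → (-23/3, -5/3)
  seg 5: up by d9 = 87/4 → (-23/3, 241/12)

d5 = 16/3
d6 = 25/3
d7 = -70/9
d8 = 19/12
d9 = 87/4
d10 = -51/2
d11 = 92/9
d12 = 5/3
endpoint = (-23/3, 241/12)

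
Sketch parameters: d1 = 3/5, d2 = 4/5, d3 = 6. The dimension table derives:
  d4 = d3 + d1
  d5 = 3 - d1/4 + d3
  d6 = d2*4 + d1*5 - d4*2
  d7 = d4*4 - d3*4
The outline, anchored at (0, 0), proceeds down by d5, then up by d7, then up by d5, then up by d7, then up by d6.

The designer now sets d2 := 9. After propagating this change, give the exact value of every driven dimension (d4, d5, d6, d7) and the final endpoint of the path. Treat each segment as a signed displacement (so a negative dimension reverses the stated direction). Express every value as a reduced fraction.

d4 = 33/5
d5 = 177/20
d6 = 129/5
d7 = 12/5
endpoint = (0, 153/5)

Apply edit: d2 := 9
  d4 = d3 + d1 = 33/5
  d5 = 3 - d1/4 + d3 = 177/20
  d6 = d2*4 + d1*5 - d4*2 = 129/5
  d7 = d4*4 - d3*4 = 12/5
Walk from origin (0, 0):
  seg 1: down by d5 = 177/20 → (0, -177/20)
  seg 2: up by d7 = 12/5 → (0, -129/20)
  seg 3: up by d5 = 177/20 → (0, 12/5)
  seg 4: up by d7 = 12/5 → (0, 24/5)
  seg 5: up by d6 = 129/5 → (0, 153/5)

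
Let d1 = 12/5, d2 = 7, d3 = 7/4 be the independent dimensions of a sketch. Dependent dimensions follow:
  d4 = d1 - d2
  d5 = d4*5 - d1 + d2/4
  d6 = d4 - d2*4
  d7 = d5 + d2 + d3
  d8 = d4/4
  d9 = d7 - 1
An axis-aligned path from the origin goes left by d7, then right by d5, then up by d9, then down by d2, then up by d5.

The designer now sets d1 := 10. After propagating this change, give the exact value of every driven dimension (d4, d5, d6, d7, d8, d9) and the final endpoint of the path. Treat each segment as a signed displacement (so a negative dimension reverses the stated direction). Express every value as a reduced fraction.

d4 = 3
d5 = 27/4
d6 = -25
d7 = 31/2
d8 = 3/4
d9 = 29/2
endpoint = (-35/4, 57/4)

Apply edit: d1 := 10
  d4 = d1 - d2 = 3
  d5 = d4*5 - d1 + d2/4 = 27/4
  d6 = d4 - d2*4 = -25
  d7 = d5 + d2 + d3 = 31/2
  d8 = d4/4 = 3/4
  d9 = d7 - 1 = 29/2
Walk from origin (0, 0):
  seg 1: left by d7 = 31/2 → (-31/2, 0)
  seg 2: right by d5 = 27/4 → (-35/4, 0)
  seg 3: up by d9 = 29/2 → (-35/4, 29/2)
  seg 4: down by d2 = 7 → (-35/4, 15/2)
  seg 5: up by d5 = 27/4 → (-35/4, 57/4)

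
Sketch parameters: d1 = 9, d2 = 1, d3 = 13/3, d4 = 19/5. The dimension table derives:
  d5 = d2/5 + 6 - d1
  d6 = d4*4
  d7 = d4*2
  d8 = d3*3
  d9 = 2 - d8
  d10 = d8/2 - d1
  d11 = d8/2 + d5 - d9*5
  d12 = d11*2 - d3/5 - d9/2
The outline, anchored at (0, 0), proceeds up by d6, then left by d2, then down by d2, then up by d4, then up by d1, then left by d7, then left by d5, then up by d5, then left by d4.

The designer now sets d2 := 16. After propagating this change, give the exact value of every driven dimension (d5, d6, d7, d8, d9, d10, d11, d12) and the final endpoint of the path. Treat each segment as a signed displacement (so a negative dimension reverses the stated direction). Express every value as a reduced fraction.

d5 = 1/5
d6 = 76/5
d7 = 38/5
d8 = 13
d9 = -11
d10 = -5/2
d11 = 617/10
d12 = 3841/30
endpoint = (-138/5, 61/5)

Apply edit: d2 := 16
  d5 = d2/5 + 6 - d1 = 1/5
  d6 = d4*4 = 76/5
  d7 = d4*2 = 38/5
  d8 = d3*3 = 13
  d9 = 2 - d8 = -11
  d10 = d8/2 - d1 = -5/2
  d11 = d8/2 + d5 - d9*5 = 617/10
  d12 = d11*2 - d3/5 - d9/2 = 3841/30
Walk from origin (0, 0):
  seg 1: up by d6 = 76/5 → (0, 76/5)
  seg 2: left by d2 = 16 → (-16, 76/5)
  seg 3: down by d2 = 16 → (-16, -4/5)
  seg 4: up by d4 = 19/5 → (-16, 3)
  seg 5: up by d1 = 9 → (-16, 12)
  seg 6: left by d7 = 38/5 → (-118/5, 12)
  seg 7: left by d5 = 1/5 → (-119/5, 12)
  seg 8: up by d5 = 1/5 → (-119/5, 61/5)
  seg 9: left by d4 = 19/5 → (-138/5, 61/5)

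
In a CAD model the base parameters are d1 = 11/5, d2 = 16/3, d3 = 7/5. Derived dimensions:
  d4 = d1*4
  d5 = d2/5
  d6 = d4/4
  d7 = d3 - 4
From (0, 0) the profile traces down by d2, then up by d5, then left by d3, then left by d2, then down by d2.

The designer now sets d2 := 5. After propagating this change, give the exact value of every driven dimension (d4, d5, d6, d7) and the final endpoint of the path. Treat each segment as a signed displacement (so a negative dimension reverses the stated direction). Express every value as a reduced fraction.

Apply edit: d2 := 5
  d4 = d1*4 = 44/5
  d5 = d2/5 = 1
  d6 = d4/4 = 11/5
  d7 = d3 - 4 = -13/5
Walk from origin (0, 0):
  seg 1: down by d2 = 5 → (0, -5)
  seg 2: up by d5 = 1 → (0, -4)
  seg 3: left by d3 = 7/5 → (-7/5, -4)
  seg 4: left by d2 = 5 → (-32/5, -4)
  seg 5: down by d2 = 5 → (-32/5, -9)

d4 = 44/5
d5 = 1
d6 = 11/5
d7 = -13/5
endpoint = (-32/5, -9)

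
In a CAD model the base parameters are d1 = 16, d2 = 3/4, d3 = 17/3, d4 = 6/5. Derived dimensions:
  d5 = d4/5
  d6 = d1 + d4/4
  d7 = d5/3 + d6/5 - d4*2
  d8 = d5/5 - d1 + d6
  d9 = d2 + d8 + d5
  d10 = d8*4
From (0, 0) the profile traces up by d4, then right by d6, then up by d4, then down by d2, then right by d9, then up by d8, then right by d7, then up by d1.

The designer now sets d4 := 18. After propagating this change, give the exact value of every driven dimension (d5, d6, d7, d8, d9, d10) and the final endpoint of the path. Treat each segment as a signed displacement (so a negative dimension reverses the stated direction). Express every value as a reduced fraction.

Apply edit: d4 := 18
  d5 = d4/5 = 18/5
  d6 = d1 + d4/4 = 41/2
  d7 = d5/3 + d6/5 - d4*2 = -307/10
  d8 = d5/5 - d1 + d6 = 261/50
  d9 = d2 + d8 + d5 = 957/100
  d10 = d8*4 = 522/25
Walk from origin (0, 0):
  seg 1: up by d4 = 18 → (0, 18)
  seg 2: right by d6 = 41/2 → (41/2, 18)
  seg 3: up by d4 = 18 → (41/2, 36)
  seg 4: down by d2 = 3/4 → (41/2, 141/4)
  seg 5: right by d9 = 957/100 → (3007/100, 141/4)
  seg 6: up by d8 = 261/50 → (3007/100, 4047/100)
  seg 7: right by d7 = -307/10 → (-63/100, 4047/100)
  seg 8: up by d1 = 16 → (-63/100, 5647/100)

d5 = 18/5
d6 = 41/2
d7 = -307/10
d8 = 261/50
d9 = 957/100
d10 = 522/25
endpoint = (-63/100, 5647/100)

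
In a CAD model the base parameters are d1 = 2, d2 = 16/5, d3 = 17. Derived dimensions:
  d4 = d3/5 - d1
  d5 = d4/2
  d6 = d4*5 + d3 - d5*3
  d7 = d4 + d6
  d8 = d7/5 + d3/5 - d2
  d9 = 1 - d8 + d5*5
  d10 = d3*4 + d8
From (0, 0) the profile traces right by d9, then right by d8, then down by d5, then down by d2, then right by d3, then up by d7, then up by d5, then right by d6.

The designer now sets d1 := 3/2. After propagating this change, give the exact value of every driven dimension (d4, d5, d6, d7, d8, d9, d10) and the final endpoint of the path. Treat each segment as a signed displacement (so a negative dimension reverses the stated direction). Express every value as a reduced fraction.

Apply edit: d1 := 3/2
  d4 = d3/5 - d1 = 19/10
  d5 = d4/2 = 19/20
  d6 = d4*5 + d3 - d5*3 = 473/20
  d7 = d4 + d6 = 511/20
  d8 = d7/5 + d3/5 - d2 = 531/100
  d9 = 1 - d8 + d5*5 = 11/25
  d10 = d3*4 + d8 = 7331/100
Walk from origin (0, 0):
  seg 1: right by d9 = 11/25 → (11/25, 0)
  seg 2: right by d8 = 531/100 → (23/4, 0)
  seg 3: down by d5 = 19/20 → (23/4, -19/20)
  seg 4: down by d2 = 16/5 → (23/4, -83/20)
  seg 5: right by d3 = 17 → (91/4, -83/20)
  seg 6: up by d7 = 511/20 → (91/4, 107/5)
  seg 7: up by d5 = 19/20 → (91/4, 447/20)
  seg 8: right by d6 = 473/20 → (232/5, 447/20)

d4 = 19/10
d5 = 19/20
d6 = 473/20
d7 = 511/20
d8 = 531/100
d9 = 11/25
d10 = 7331/100
endpoint = (232/5, 447/20)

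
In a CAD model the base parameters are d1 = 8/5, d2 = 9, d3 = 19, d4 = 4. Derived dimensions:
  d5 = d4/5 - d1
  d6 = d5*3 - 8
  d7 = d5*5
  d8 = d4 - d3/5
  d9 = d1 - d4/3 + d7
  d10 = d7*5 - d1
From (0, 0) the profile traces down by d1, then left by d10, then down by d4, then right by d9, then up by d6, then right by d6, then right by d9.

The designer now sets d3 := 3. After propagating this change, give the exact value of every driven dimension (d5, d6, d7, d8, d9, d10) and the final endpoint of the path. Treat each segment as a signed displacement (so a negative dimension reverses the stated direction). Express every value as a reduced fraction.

d5 = -4/5
d6 = -52/5
d7 = -4
d8 = 17/5
d9 = -56/15
d10 = -108/5
endpoint = (56/15, -16)

Apply edit: d3 := 3
  d5 = d4/5 - d1 = -4/5
  d6 = d5*3 - 8 = -52/5
  d7 = d5*5 = -4
  d8 = d4 - d3/5 = 17/5
  d9 = d1 - d4/3 + d7 = -56/15
  d10 = d7*5 - d1 = -108/5
Walk from origin (0, 0):
  seg 1: down by d1 = 8/5 → (0, -8/5)
  seg 2: left by d10 = -108/5 → (108/5, -8/5)
  seg 3: down by d4 = 4 → (108/5, -28/5)
  seg 4: right by d9 = -56/15 → (268/15, -28/5)
  seg 5: up by d6 = -52/5 → (268/15, -16)
  seg 6: right by d6 = -52/5 → (112/15, -16)
  seg 7: right by d9 = -56/15 → (56/15, -16)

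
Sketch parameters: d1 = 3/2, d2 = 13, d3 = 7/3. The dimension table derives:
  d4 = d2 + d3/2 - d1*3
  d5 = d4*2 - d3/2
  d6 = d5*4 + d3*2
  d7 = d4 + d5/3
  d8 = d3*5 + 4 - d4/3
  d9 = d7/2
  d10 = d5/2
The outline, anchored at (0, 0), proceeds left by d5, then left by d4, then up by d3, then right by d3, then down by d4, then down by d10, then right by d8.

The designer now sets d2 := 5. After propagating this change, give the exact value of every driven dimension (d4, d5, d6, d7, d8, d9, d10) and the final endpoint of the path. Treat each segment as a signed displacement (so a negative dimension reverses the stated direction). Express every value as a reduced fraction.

Apply edit: d2 := 5
  d4 = d2 + d3/2 - d1*3 = 5/3
  d5 = d4*2 - d3/2 = 13/6
  d6 = d5*4 + d3*2 = 40/3
  d7 = d4 + d5/3 = 43/18
  d8 = d3*5 + 4 - d4/3 = 136/9
  d9 = d7/2 = 43/36
  d10 = d5/2 = 13/12
Walk from origin (0, 0):
  seg 1: left by d5 = 13/6 → (-13/6, 0)
  seg 2: left by d4 = 5/3 → (-23/6, 0)
  seg 3: up by d3 = 7/3 → (-23/6, 7/3)
  seg 4: right by d3 = 7/3 → (-3/2, 7/3)
  seg 5: down by d4 = 5/3 → (-3/2, 2/3)
  seg 6: down by d10 = 13/12 → (-3/2, -5/12)
  seg 7: right by d8 = 136/9 → (245/18, -5/12)

d4 = 5/3
d5 = 13/6
d6 = 40/3
d7 = 43/18
d8 = 136/9
d9 = 43/36
d10 = 13/12
endpoint = (245/18, -5/12)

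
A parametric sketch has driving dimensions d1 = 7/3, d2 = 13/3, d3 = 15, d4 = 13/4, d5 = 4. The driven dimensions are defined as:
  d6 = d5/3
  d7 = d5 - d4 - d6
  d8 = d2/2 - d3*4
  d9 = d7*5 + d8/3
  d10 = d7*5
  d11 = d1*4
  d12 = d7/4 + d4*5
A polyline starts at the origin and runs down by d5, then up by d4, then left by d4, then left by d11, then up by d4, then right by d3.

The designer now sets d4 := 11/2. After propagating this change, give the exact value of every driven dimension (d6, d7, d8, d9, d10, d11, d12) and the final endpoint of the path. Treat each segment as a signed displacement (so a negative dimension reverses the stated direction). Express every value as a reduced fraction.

Apply edit: d4 := 11/2
  d6 = d5/3 = 4/3
  d7 = d5 - d4 - d6 = -17/6
  d8 = d2/2 - d3*4 = -347/6
  d9 = d7*5 + d8/3 = -301/9
  d10 = d7*5 = -85/6
  d11 = d1*4 = 28/3
  d12 = d7/4 + d4*5 = 643/24
Walk from origin (0, 0):
  seg 1: down by d5 = 4 → (0, -4)
  seg 2: up by d4 = 11/2 → (0, 3/2)
  seg 3: left by d4 = 11/2 → (-11/2, 3/2)
  seg 4: left by d11 = 28/3 → (-89/6, 3/2)
  seg 5: up by d4 = 11/2 → (-89/6, 7)
  seg 6: right by d3 = 15 → (1/6, 7)

d6 = 4/3
d7 = -17/6
d8 = -347/6
d9 = -301/9
d10 = -85/6
d11 = 28/3
d12 = 643/24
endpoint = (1/6, 7)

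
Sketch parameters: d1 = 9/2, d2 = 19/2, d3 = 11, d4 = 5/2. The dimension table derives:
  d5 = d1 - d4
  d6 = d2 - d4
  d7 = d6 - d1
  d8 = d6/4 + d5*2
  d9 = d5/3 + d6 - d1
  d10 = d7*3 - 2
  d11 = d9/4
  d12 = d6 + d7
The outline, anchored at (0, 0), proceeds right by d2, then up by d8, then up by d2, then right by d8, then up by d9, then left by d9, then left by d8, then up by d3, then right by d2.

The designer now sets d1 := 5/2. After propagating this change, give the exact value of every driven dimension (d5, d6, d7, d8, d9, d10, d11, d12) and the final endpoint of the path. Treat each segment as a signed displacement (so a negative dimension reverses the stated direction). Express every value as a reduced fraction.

Apply edit: d1 := 5/2
  d5 = d1 - d4 = 0
  d6 = d2 - d4 = 7
  d7 = d6 - d1 = 9/2
  d8 = d6/4 + d5*2 = 7/4
  d9 = d5/3 + d6 - d1 = 9/2
  d10 = d7*3 - 2 = 23/2
  d11 = d9/4 = 9/8
  d12 = d6 + d7 = 23/2
Walk from origin (0, 0):
  seg 1: right by d2 = 19/2 → (19/2, 0)
  seg 2: up by d8 = 7/4 → (19/2, 7/4)
  seg 3: up by d2 = 19/2 → (19/2, 45/4)
  seg 4: right by d8 = 7/4 → (45/4, 45/4)
  seg 5: up by d9 = 9/2 → (45/4, 63/4)
  seg 6: left by d9 = 9/2 → (27/4, 63/4)
  seg 7: left by d8 = 7/4 → (5, 63/4)
  seg 8: up by d3 = 11 → (5, 107/4)
  seg 9: right by d2 = 19/2 → (29/2, 107/4)

d5 = 0
d6 = 7
d7 = 9/2
d8 = 7/4
d9 = 9/2
d10 = 23/2
d11 = 9/8
d12 = 23/2
endpoint = (29/2, 107/4)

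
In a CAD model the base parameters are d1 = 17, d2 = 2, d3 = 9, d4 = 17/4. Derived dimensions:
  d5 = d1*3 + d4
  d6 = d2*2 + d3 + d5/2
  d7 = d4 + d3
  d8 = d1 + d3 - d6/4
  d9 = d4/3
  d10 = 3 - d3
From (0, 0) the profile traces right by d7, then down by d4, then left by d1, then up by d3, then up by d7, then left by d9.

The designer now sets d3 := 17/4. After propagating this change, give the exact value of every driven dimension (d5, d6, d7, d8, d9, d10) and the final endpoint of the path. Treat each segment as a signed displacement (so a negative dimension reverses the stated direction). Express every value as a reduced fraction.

Apply edit: d3 := 17/4
  d5 = d1*3 + d4 = 221/4
  d6 = d2*2 + d3 + d5/2 = 287/8
  d7 = d4 + d3 = 17/2
  d8 = d1 + d3 - d6/4 = 393/32
  d9 = d4/3 = 17/12
  d10 = 3 - d3 = -5/4
Walk from origin (0, 0):
  seg 1: right by d7 = 17/2 → (17/2, 0)
  seg 2: down by d4 = 17/4 → (17/2, -17/4)
  seg 3: left by d1 = 17 → (-17/2, -17/4)
  seg 4: up by d3 = 17/4 → (-17/2, 0)
  seg 5: up by d7 = 17/2 → (-17/2, 17/2)
  seg 6: left by d9 = 17/12 → (-119/12, 17/2)

d5 = 221/4
d6 = 287/8
d7 = 17/2
d8 = 393/32
d9 = 17/12
d10 = -5/4
endpoint = (-119/12, 17/2)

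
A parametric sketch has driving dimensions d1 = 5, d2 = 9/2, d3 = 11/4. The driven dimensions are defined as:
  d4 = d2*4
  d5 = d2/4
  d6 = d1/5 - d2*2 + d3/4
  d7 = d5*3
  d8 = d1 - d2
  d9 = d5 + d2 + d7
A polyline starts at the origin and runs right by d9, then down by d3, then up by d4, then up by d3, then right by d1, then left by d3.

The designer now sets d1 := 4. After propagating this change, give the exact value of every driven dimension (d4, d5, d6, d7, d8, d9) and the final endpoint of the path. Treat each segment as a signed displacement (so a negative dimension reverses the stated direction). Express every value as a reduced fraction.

Apply edit: d1 := 4
  d4 = d2*4 = 18
  d5 = d2/4 = 9/8
  d6 = d1/5 - d2*2 + d3/4 = -601/80
  d7 = d5*3 = 27/8
  d8 = d1 - d2 = -1/2
  d9 = d5 + d2 + d7 = 9
Walk from origin (0, 0):
  seg 1: right by d9 = 9 → (9, 0)
  seg 2: down by d3 = 11/4 → (9, -11/4)
  seg 3: up by d4 = 18 → (9, 61/4)
  seg 4: up by d3 = 11/4 → (9, 18)
  seg 5: right by d1 = 4 → (13, 18)
  seg 6: left by d3 = 11/4 → (41/4, 18)

d4 = 18
d5 = 9/8
d6 = -601/80
d7 = 27/8
d8 = -1/2
d9 = 9
endpoint = (41/4, 18)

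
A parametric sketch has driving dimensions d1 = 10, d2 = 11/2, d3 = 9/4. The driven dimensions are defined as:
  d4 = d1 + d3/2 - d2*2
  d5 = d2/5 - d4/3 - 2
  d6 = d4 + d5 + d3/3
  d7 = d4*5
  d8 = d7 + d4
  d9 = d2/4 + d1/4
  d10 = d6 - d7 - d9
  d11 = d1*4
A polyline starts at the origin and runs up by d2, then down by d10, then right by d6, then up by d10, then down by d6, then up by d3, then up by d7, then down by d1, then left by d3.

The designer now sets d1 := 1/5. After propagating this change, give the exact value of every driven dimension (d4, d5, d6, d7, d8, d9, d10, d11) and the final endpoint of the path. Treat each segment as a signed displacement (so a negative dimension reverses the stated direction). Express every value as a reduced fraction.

Apply edit: d1 := 1/5
  d4 = d1 + d3/2 - d2*2 = -387/40
  d5 = d2/5 - d4/3 - 2 = 93/40
  d6 = d4 + d5 + d3/3 = -33/5
  d7 = d4*5 = -387/8
  d8 = d7 + d4 = -1161/20
  d9 = d2/4 + d1/4 = 57/40
  d10 = d6 - d7 - d9 = 807/20
  d11 = d1*4 = 4/5
Walk from origin (0, 0):
  seg 1: up by d2 = 11/2 → (0, 11/2)
  seg 2: down by d10 = 807/20 → (0, -697/20)
  seg 3: right by d6 = -33/5 → (-33/5, -697/20)
  seg 4: up by d10 = 807/20 → (-33/5, 11/2)
  seg 5: down by d6 = -33/5 → (-33/5, 121/10)
  seg 6: up by d3 = 9/4 → (-33/5, 287/20)
  seg 7: up by d7 = -387/8 → (-33/5, -1361/40)
  seg 8: down by d1 = 1/5 → (-33/5, -1369/40)
  seg 9: left by d3 = 9/4 → (-177/20, -1369/40)

d4 = -387/40
d5 = 93/40
d6 = -33/5
d7 = -387/8
d8 = -1161/20
d9 = 57/40
d10 = 807/20
d11 = 4/5
endpoint = (-177/20, -1369/40)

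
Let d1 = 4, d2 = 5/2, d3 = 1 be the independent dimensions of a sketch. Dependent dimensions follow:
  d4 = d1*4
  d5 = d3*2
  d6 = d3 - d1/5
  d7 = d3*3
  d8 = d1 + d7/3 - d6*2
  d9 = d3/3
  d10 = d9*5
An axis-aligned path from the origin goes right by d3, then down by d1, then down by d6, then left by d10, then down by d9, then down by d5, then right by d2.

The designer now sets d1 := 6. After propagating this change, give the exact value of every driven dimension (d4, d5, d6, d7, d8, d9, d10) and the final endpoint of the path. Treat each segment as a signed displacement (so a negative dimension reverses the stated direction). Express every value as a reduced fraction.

Apply edit: d1 := 6
  d4 = d1*4 = 24
  d5 = d3*2 = 2
  d6 = d3 - d1/5 = -1/5
  d7 = d3*3 = 3
  d8 = d1 + d7/3 - d6*2 = 37/5
  d9 = d3/3 = 1/3
  d10 = d9*5 = 5/3
Walk from origin (0, 0):
  seg 1: right by d3 = 1 → (1, 0)
  seg 2: down by d1 = 6 → (1, -6)
  seg 3: down by d6 = -1/5 → (1, -29/5)
  seg 4: left by d10 = 5/3 → (-2/3, -29/5)
  seg 5: down by d9 = 1/3 → (-2/3, -92/15)
  seg 6: down by d5 = 2 → (-2/3, -122/15)
  seg 7: right by d2 = 5/2 → (11/6, -122/15)

d4 = 24
d5 = 2
d6 = -1/5
d7 = 3
d8 = 37/5
d9 = 1/3
d10 = 5/3
endpoint = (11/6, -122/15)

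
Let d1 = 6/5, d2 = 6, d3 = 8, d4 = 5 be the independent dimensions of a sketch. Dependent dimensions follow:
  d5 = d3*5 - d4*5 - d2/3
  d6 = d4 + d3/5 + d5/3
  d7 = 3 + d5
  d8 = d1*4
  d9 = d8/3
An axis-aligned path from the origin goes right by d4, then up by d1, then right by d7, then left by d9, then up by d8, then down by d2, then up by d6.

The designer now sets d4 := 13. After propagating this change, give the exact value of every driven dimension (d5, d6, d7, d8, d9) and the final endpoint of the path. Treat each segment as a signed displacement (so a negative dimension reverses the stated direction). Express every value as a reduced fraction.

d5 = -27
d6 = 28/5
d7 = -24
d8 = 24/5
d9 = 8/5
endpoint = (-63/5, 28/5)

Apply edit: d4 := 13
  d5 = d3*5 - d4*5 - d2/3 = -27
  d6 = d4 + d3/5 + d5/3 = 28/5
  d7 = 3 + d5 = -24
  d8 = d1*4 = 24/5
  d9 = d8/3 = 8/5
Walk from origin (0, 0):
  seg 1: right by d4 = 13 → (13, 0)
  seg 2: up by d1 = 6/5 → (13, 6/5)
  seg 3: right by d7 = -24 → (-11, 6/5)
  seg 4: left by d9 = 8/5 → (-63/5, 6/5)
  seg 5: up by d8 = 24/5 → (-63/5, 6)
  seg 6: down by d2 = 6 → (-63/5, 0)
  seg 7: up by d6 = 28/5 → (-63/5, 28/5)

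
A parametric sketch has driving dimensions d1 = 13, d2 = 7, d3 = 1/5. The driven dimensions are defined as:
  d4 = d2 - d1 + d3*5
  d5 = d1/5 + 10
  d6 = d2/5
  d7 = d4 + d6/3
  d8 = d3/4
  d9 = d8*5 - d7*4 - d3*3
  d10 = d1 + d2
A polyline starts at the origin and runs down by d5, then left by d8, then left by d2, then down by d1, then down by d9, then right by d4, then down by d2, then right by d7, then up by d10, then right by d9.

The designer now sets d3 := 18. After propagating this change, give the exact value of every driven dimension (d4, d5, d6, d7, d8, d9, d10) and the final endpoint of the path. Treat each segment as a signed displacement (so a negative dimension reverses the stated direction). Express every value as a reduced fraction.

Apply edit: d3 := 18
  d4 = d2 - d1 + d3*5 = 84
  d5 = d1/5 + 10 = 63/5
  d6 = d2/5 = 7/5
  d7 = d4 + d6/3 = 1267/15
  d8 = d3/4 = 9/2
  d9 = d8*5 - d7*4 - d3*3 = -11081/30
  d10 = d1 + d2 = 20
Walk from origin (0, 0):
  seg 1: down by d5 = 63/5 → (0, -63/5)
  seg 2: left by d8 = 9/2 → (-9/2, -63/5)
  seg 3: left by d2 = 7 → (-23/2, -63/5)
  seg 4: down by d1 = 13 → (-23/2, -128/5)
  seg 5: down by d9 = -11081/30 → (-23/2, 10313/30)
  seg 6: right by d4 = 84 → (145/2, 10313/30)
  seg 7: down by d2 = 7 → (145/2, 10103/30)
  seg 8: right by d7 = 1267/15 → (4709/30, 10103/30)
  seg 9: up by d10 = 20 → (4709/30, 10703/30)
  seg 10: right by d9 = -11081/30 → (-1062/5, 10703/30)

d4 = 84
d5 = 63/5
d6 = 7/5
d7 = 1267/15
d8 = 9/2
d9 = -11081/30
d10 = 20
endpoint = (-1062/5, 10703/30)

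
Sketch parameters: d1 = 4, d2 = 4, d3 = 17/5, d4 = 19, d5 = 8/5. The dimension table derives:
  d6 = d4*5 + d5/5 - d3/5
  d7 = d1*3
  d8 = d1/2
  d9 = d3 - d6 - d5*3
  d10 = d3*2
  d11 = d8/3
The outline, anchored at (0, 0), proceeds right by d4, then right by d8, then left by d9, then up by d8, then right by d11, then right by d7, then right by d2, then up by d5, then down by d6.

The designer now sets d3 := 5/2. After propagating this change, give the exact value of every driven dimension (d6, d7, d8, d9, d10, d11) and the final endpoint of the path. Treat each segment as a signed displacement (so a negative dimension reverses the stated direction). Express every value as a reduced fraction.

d6 = 4741/50
d7 = 12
d8 = 2
d9 = -2428/25
d10 = 5
d11 = 2/3
endpoint = (10109/75, -4561/50)

Apply edit: d3 := 5/2
  d6 = d4*5 + d5/5 - d3/5 = 4741/50
  d7 = d1*3 = 12
  d8 = d1/2 = 2
  d9 = d3 - d6 - d5*3 = -2428/25
  d10 = d3*2 = 5
  d11 = d8/3 = 2/3
Walk from origin (0, 0):
  seg 1: right by d4 = 19 → (19, 0)
  seg 2: right by d8 = 2 → (21, 0)
  seg 3: left by d9 = -2428/25 → (2953/25, 0)
  seg 4: up by d8 = 2 → (2953/25, 2)
  seg 5: right by d11 = 2/3 → (8909/75, 2)
  seg 6: right by d7 = 12 → (9809/75, 2)
  seg 7: right by d2 = 4 → (10109/75, 2)
  seg 8: up by d5 = 8/5 → (10109/75, 18/5)
  seg 9: down by d6 = 4741/50 → (10109/75, -4561/50)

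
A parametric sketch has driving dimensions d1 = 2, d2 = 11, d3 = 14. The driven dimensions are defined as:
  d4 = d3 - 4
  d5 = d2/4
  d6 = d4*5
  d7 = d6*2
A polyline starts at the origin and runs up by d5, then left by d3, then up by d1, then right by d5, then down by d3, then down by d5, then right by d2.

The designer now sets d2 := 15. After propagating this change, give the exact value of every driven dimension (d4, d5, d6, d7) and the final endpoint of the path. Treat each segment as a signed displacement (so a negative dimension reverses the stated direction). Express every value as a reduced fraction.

Apply edit: d2 := 15
  d4 = d3 - 4 = 10
  d5 = d2/4 = 15/4
  d6 = d4*5 = 50
  d7 = d6*2 = 100
Walk from origin (0, 0):
  seg 1: up by d5 = 15/4 → (0, 15/4)
  seg 2: left by d3 = 14 → (-14, 15/4)
  seg 3: up by d1 = 2 → (-14, 23/4)
  seg 4: right by d5 = 15/4 → (-41/4, 23/4)
  seg 5: down by d3 = 14 → (-41/4, -33/4)
  seg 6: down by d5 = 15/4 → (-41/4, -12)
  seg 7: right by d2 = 15 → (19/4, -12)

d4 = 10
d5 = 15/4
d6 = 50
d7 = 100
endpoint = (19/4, -12)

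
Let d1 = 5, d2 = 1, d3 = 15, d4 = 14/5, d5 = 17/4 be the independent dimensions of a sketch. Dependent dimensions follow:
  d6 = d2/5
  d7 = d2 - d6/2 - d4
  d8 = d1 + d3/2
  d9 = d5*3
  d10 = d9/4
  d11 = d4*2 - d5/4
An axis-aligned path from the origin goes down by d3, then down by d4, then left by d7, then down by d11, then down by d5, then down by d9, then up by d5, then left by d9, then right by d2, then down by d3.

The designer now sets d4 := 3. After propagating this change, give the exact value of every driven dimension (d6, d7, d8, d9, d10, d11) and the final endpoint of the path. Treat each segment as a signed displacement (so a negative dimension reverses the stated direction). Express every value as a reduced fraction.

Apply edit: d4 := 3
  d6 = d2/5 = 1/5
  d7 = d2 - d6/2 - d4 = -21/10
  d8 = d1 + d3/2 = 25/2
  d9 = d5*3 = 51/4
  d10 = d9/4 = 51/16
  d11 = d4*2 - d5/4 = 79/16
Walk from origin (0, 0):
  seg 1: down by d3 = 15 → (0, -15)
  seg 2: down by d4 = 3 → (0, -18)
  seg 3: left by d7 = -21/10 → (21/10, -18)
  seg 4: down by d11 = 79/16 → (21/10, -367/16)
  seg 5: down by d5 = 17/4 → (21/10, -435/16)
  seg 6: down by d9 = 51/4 → (21/10, -639/16)
  seg 7: up by d5 = 17/4 → (21/10, -571/16)
  seg 8: left by d9 = 51/4 → (-213/20, -571/16)
  seg 9: right by d2 = 1 → (-193/20, -571/16)
  seg 10: down by d3 = 15 → (-193/20, -811/16)

d6 = 1/5
d7 = -21/10
d8 = 25/2
d9 = 51/4
d10 = 51/16
d11 = 79/16
endpoint = (-193/20, -811/16)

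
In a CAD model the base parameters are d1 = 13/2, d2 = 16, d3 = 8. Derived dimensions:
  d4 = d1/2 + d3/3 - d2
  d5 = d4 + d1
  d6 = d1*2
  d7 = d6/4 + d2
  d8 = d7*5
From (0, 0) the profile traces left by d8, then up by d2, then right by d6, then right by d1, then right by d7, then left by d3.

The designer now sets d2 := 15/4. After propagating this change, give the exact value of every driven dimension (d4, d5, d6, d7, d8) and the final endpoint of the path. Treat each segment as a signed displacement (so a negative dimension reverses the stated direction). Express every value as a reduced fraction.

Apply edit: d2 := 15/4
  d4 = d1/2 + d3/3 - d2 = 13/6
  d5 = d4 + d1 = 26/3
  d6 = d1*2 = 13
  d7 = d6/4 + d2 = 7
  d8 = d7*5 = 35
Walk from origin (0, 0):
  seg 1: left by d8 = 35 → (-35, 0)
  seg 2: up by d2 = 15/4 → (-35, 15/4)
  seg 3: right by d6 = 13 → (-22, 15/4)
  seg 4: right by d1 = 13/2 → (-31/2, 15/4)
  seg 5: right by d7 = 7 → (-17/2, 15/4)
  seg 6: left by d3 = 8 → (-33/2, 15/4)

d4 = 13/6
d5 = 26/3
d6 = 13
d7 = 7
d8 = 35
endpoint = (-33/2, 15/4)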